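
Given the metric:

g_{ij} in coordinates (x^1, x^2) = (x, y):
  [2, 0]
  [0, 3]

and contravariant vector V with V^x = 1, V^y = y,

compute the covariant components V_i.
V_i = g_{ij} V^j:
V_x = (2)(1) + (0)(y) = 2
V_y = (0)(1) + (3)(y) = 3*y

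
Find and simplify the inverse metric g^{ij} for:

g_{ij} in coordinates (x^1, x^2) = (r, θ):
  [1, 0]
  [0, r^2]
The metric is diagonal, so g^{ij} is diagonal with entries 1/g_{ii}: diag(1, 1/(r^2)).
g^{ij}:
  [1, 0]
  [0, 1/r^2]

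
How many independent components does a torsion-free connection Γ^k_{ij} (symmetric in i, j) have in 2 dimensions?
Γ^k_{ij} has n choices for the upper index and n(n+1)/2 independent symmetric lower index pairs.
Total = 2 × 2×3/2 = 2 × 3 = 6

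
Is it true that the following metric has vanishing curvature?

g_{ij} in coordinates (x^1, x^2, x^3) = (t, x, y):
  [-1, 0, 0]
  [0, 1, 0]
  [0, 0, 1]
All metric components are constant, so every Christoffel symbol vanishes and R^i_{jkl} = 0.
Yes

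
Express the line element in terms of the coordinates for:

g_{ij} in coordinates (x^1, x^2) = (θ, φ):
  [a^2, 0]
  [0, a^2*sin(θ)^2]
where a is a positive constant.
ds^2 = g_{ij} dx^i dx^j; only the non-zero components contribute.
ds^2 = a^2 dθ^2 + a^2*sin(θ)^2 dφ^2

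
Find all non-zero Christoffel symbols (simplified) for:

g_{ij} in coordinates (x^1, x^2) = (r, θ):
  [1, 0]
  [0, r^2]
Using Γ^k_{ij} = (1/2) g^{km} (∂_i g_{mj} + ∂_j g_{mi} - ∂_m g_{ij}); the metric is diagonal, so only the m = k term contributes.
Non-zero symbols (using the symmetry Γ^k_{ij} = Γ^k_{ji}):
Γ^r_{θ θ} = (1/2) g^{rr} (∂_θ g_{rθ} + ∂_θ g_{rθ} - ∂_r g_{θθ}) = (1/2)(1)((0) + (0) - (2*r)) = -r
Γ^θ_{r θ} = (1/2) g^{θθ} (∂_r g_{θθ} + ∂_θ g_{θr} - ∂_θ g_{rθ}) = (1/2)(1/r^2)((2*r) + (0) - (0)) = 1/r
All other Christoffel symbols are zero.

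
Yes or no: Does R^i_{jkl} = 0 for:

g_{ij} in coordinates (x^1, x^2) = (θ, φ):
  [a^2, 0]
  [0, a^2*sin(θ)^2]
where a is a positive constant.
Non-zero Christoffel symbols:
Γ^θ_{φ φ} = -sin(2*θ)/2
Γ^φ_{θ φ} = 1/tan(θ)
Ricci tensor: R_{θθ} = 1, R_{θφ} = 0, R_{φφ} = sin(θ)^2
The Ricci tensor is non-zero, so the Riemann tensor is non-zero: not flat.
No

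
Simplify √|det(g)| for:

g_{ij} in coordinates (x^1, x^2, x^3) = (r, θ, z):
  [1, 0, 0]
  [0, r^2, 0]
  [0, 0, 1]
det(g) = r^2
√|det(g)| = r
Volume element: dV = r dr dθ dz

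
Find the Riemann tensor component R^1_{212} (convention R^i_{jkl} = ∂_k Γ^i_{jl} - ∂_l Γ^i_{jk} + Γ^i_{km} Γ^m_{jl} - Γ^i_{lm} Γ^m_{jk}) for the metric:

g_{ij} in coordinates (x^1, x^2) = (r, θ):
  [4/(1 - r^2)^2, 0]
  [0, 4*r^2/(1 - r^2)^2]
Non-zero Christoffel symbols (Γ^k_{ij} = Γ^k_{ji}):
Γ^r_{r r} = 2*r/(1 - r^2)
Γ^r_{θ θ} = (r^3 + r)/(r^2 - 1)
Γ^θ_{r θ} = (-r^2 - 1)/(r^3 - r)
R^r_{θ r θ} = ∂_r Γ^r_{θ θ} - ∂_θ Γ^r_{θ r} + Γ^r_{r m} Γ^m_{θ θ} - Γ^r_{θ m} Γ^m_{θ r}
  = ((r^4 - 4*r^2 - 1)/(r^2 - 1)^2) - (0) + (-2*r^2*(r^2 + 1)/(r^2 - 1)^2) - (-(r^2 + 1)^2/(r^2 - 1)^2) = -4*r^2/(r^2 - 1)^2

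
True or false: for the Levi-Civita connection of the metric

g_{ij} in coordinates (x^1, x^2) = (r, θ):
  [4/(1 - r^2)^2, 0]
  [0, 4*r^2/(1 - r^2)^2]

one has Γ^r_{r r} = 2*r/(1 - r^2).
Γ^r_{r r} = (1/2) g^{rr} (∂_r g_{rr} + ∂_r g_{rr} - ∂_r g_{rr}) = (1/2)((1 - r^2)^2/4)((16*r/(1 - r^2)^3) + (16*r/(1 - r^2)^3) - (16*r/(1 - r^2)^3)) = 2*r/(1 - r^2)
This equals the proposed value 2*r/(1 - r^2).
True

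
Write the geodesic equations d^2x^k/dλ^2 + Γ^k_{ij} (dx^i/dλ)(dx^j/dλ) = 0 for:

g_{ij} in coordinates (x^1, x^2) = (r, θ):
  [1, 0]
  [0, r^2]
Geodesic equation: d^2x^k/dλ^2 + Γ^k_{ij} (dx^i/dλ)(dx^j/dλ) = 0.
Non-zero Christoffel symbols:
Γ^r_{θ θ} = -r
Γ^θ_{r θ} = 1/r
Substituting (the symmetric pair Γ^k_{ij}, Γ^k_{ji} combines into a factor 2):
d^2r/dλ^2 - r (dθ/dλ)^2 = 0
d^2θ/dλ^2 + (2/r) (dr/dλ)(dθ/dλ) = 0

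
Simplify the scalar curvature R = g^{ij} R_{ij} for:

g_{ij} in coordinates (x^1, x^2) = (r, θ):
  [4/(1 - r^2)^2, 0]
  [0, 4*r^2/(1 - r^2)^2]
Non-zero Christoffel symbols (Γ^k_{ij} = Γ^k_{ji}):
Γ^r_{r r} = 2*r/(1 - r^2)
Γ^r_{θ θ} = (r^3 + r)/(r^2 - 1)
Γ^θ_{r θ} = (-r^2 - 1)/(r^3 - r)
Ricci tensor (R_{ij} = R^k_{ikj}): R_{rr} = -4/(r^2 - 1)^2, R_{rθ} = 0, R_{θθ} = -4*r^2/(r^2 - 1)^2
Inverse metric: g^{rr} = (1 - r^2)^2/4, g^{θθ} = (1 - r^2)^2/(4*r^2)
R = g^{ij} R_{ij} = ((1 - r^2)^2/4)(-4/(r^2 - 1)^2) + ((1 - r^2)^2/(4*r^2))(-4*r^2/(r^2 - 1)^2) = -2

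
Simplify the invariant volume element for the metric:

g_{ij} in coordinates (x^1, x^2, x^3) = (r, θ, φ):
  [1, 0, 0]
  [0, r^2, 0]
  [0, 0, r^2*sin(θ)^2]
det(g) = r^4*sin(θ)^2
√|det(g)| = r^2*sin(θ) (taking 0 < θ < π so that |sin(θ)| = sin(θ))
Volume element: dV = r^2*sin(θ) dr dθ dφ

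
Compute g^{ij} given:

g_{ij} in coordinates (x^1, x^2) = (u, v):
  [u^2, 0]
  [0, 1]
The metric is diagonal, so g^{ij} is diagonal with entries 1/g_{ii}: diag(1/(u^2), 1).
g^{ij}:
  [1/u^2, 0]
  [0, 1]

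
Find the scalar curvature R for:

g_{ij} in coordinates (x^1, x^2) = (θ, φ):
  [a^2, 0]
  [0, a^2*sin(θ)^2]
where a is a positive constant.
Non-zero Christoffel symbols (Γ^k_{ij} = Γ^k_{ji}):
Γ^θ_{φ φ} = -sin(2*θ)/2
Γ^φ_{θ φ} = 1/tan(θ)
Ricci tensor (R_{ij} = R^k_{ikj}): R_{θθ} = 1, R_{θφ} = 0, R_{φφ} = sin(θ)^2
Inverse metric: g^{θθ} = 1/a^2, g^{φφ} = 1/(a^2*sin(θ)^2)
R = g^{ij} R_{ij} = (1/a^2)(1) + (1/(a^2*sin(θ)^2))(sin(θ)^2) = 2/a^2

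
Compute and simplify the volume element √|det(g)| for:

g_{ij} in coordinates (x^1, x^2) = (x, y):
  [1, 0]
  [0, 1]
det(g) = 1
√|det(g)| = 1
Volume element: dV = 1 dx dy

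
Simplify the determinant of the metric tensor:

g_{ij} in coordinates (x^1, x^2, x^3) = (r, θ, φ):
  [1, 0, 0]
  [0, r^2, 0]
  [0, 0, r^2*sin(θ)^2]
Diagonal metric: det(g) = g_{11}·g_{22}·g_{33}
= (1)·(r^2)·(r^2*sin(θ)^2)
det(g) = r^4*sin(θ)^2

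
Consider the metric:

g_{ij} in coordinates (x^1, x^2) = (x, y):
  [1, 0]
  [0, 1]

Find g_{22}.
With x^1 = x, x^2 = y, g_{22} = g_{yy} is the row-2, column-2 entry of the matrix.
g_{22} = 1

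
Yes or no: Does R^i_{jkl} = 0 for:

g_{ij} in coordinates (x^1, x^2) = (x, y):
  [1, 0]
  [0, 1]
All metric components are constant, so every Christoffel symbol vanishes and R^i_{jkl} = 0.
Yes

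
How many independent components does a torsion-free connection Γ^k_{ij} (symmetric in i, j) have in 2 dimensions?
Γ^k_{ij} has n choices for the upper index and n(n+1)/2 independent symmetric lower index pairs.
Total = 2 × 2×3/2 = 2 × 3 = 6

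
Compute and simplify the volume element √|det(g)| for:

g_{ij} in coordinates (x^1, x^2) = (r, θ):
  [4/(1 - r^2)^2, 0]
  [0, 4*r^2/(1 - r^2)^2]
det(g) = 16*r^2/(1 - r^2)^4
√|det(g)| = 4*r/(r^2 - 1)^2
Volume element: dV = 4*r/(r^2 - 1)^2 dr dθ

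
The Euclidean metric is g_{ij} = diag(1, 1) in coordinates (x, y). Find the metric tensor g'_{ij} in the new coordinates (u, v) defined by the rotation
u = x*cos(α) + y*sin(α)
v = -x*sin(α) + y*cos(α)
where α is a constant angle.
Invert the transformation: x = u*cos(α) - v*sin(α), y = u*sin(α) + v*cos(α)
g'_{ij} = (∂x^k/∂x'^i)(∂x^l/∂x'^j) g_{kl}; with g_{kl} = δ_{kl} this is Σ_k (∂x^k/∂x'^i)(∂x^k/∂x'^j).
Jacobian: ∂x/∂u = cos(α), ∂x/∂v = -sin(α), ∂y/∂u = sin(α), ∂y/∂v = cos(α)
g'_{uu} = (cos(α))(cos(α)) + (sin(α))(sin(α)) = 1
g'_{uv} = (cos(α))(-sin(α)) + (sin(α))(cos(α)) = 0
g'_{vv} = (-sin(α))(-sin(α)) + (cos(α))(cos(α)) = 1
g'_{ij} = diag(1, 1)
The Euclidean metric is invariant under rotations.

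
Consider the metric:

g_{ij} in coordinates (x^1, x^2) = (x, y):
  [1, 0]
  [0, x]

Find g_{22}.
With x^1 = x, x^2 = y, g_{22} = g_{yy} is the row-2, column-2 entry of the matrix.
g_{22} = x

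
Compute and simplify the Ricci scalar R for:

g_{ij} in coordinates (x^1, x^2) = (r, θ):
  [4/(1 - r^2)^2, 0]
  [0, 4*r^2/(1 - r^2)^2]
Non-zero Christoffel symbols (Γ^k_{ij} = Γ^k_{ji}):
Γ^r_{r r} = 2*r/(1 - r^2)
Γ^r_{θ θ} = (r^3 + r)/(r^2 - 1)
Γ^θ_{r θ} = (-r^2 - 1)/(r^3 - r)
Ricci tensor (R_{ij} = R^k_{ikj}): R_{rr} = -4/(r^2 - 1)^2, R_{rθ} = 0, R_{θθ} = -4*r^2/(r^2 - 1)^2
Inverse metric: g^{rr} = (1 - r^2)^2/4, g^{θθ} = (1 - r^2)^2/(4*r^2)
R = g^{ij} R_{ij} = ((1 - r^2)^2/4)(-4/(r^2 - 1)^2) + ((1 - r^2)^2/(4*r^2))(-4*r^2/(r^2 - 1)^2) = -2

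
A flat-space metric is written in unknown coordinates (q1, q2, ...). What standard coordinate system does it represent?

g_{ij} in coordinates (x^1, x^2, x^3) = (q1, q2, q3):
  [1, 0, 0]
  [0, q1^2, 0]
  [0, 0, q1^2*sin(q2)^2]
The line element ds^2 = dq1^2 + q1^2 dq2^2 + q1^2 sin(q2)^2 dq3^2 is dr^2 + r^2 dθ^2 + r^2 sin(θ)^2 dφ^2 with q1 = r, q2 = θ, q3 = φ.
spherical coordinates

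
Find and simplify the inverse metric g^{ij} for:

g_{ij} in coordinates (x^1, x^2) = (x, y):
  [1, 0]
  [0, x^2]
The metric is diagonal, so g^{ij} is diagonal with entries 1/g_{ii}: diag(1, 1/(x^2)).
g^{ij}:
  [1, 0]
  [0, 1/x^2]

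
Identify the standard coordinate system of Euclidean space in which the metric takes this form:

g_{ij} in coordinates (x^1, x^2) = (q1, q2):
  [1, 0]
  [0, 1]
All components are constant and the metric is the identity, i.e. orthonormal rectilinear coordinates.
Cartesian (2D) coordinates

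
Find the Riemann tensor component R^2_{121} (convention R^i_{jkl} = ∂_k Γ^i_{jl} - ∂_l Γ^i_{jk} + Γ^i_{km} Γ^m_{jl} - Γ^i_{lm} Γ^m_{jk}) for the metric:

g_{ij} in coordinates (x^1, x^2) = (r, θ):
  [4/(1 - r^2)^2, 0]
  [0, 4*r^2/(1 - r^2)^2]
Non-zero Christoffel symbols (Γ^k_{ij} = Γ^k_{ji}):
Γ^r_{r r} = 2*r/(1 - r^2)
Γ^r_{θ θ} = (r^3 + r)/(r^2 - 1)
Γ^θ_{r θ} = (-r^2 - 1)/(r^3 - r)
R^θ_{r θ r} = ∂_θ Γ^θ_{r r} - ∂_r Γ^θ_{r θ} + Γ^θ_{θ m} Γ^m_{r r} - Γ^θ_{r m} Γ^m_{r θ}
  = (0) - ((r^4 + 4*r^2 - 1)/(r^3 - r)^2) + (2*(r^2 + 1)/(r^2 - 1)^2) - ((r^2 + 1)^2/(r^3 - r)^2) = -4/(r^2 - 1)^2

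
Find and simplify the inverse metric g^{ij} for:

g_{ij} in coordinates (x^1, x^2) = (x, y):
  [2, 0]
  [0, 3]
The metric is diagonal, so g^{ij} is diagonal with entries 1/g_{ii}: diag(1/2, 1/3).
g^{ij}:
  [1/2, 0]
  [0, 1/3]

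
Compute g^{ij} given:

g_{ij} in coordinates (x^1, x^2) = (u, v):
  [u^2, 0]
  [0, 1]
The metric is diagonal, so g^{ij} is diagonal with entries 1/g_{ii}: diag(1/(u^2), 1).
g^{ij}:
  [1/u^2, 0]
  [0, 1]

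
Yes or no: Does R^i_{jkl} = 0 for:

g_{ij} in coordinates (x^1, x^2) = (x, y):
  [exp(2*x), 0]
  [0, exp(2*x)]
Non-zero Christoffel symbols:
Γ^x_{x x} = 1
Γ^x_{y y} = -1
Γ^y_{x y} = 1
Ricci tensor: R_{xx} = 0, R_{xy} = 0, R_{yy} = 0
All R_{ij} vanish; in 2 dimensions the Riemann tensor is fully determined by the Ricci tensor, so R^i_{jkl} = 0: the metric is flat (curvilinear coordinates on flat space).
Yes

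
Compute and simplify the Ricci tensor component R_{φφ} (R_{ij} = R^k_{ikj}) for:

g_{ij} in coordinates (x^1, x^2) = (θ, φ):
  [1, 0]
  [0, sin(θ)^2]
Non-zero Christoffel symbols (Γ^k_{ij} = Γ^k_{ji}):
Γ^θ_{φ φ} = -sin(2*θ)/2
Γ^φ_{θ φ} = 1/tan(θ)
R^θ_{φ θ φ} = ∂_θ Γ^θ_{φ φ} - ∂_φ Γ^θ_{φ θ} + Γ^θ_{θ m} Γ^m_{φ φ} - Γ^θ_{φ m} Γ^m_{φ θ}
  = (-cos(2*θ)) - (0) + (0) - (-cos(θ)^2) = sin(θ)^2
R^φ_{φ φ φ} = 0 (a repeated index in an antisymmetric pair)
R_{φφ} = R^θ_{φ θ φ} + R^φ_{φ φ φ} = (sin(θ)^2) + (0) = sin(θ)^2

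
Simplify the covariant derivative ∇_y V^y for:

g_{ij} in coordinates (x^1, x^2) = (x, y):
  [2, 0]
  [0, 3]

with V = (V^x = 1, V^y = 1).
All Christoffel symbols are zero.
∇_y V^y = ∂_y V^y + Γ^y_{y j} V^j
  = (0) + (0)(1) + (0)(1)
  = 0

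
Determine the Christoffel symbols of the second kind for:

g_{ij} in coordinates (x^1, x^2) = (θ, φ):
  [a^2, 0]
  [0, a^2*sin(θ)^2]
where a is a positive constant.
Using Γ^k_{ij} = (1/2) g^{km} (∂_i g_{mj} + ∂_j g_{mi} - ∂_m g_{ij}); the metric is diagonal, so only the m = k term contributes.
Non-zero symbols (using the symmetry Γ^k_{ij} = Γ^k_{ji}):
Γ^θ_{φ φ} = (1/2) g^{θθ} (∂_φ g_{θφ} + ∂_φ g_{θφ} - ∂_θ g_{φφ}) = (1/2)(1/a^2)((0) + (0) - (a^2*sin(2*θ))) = -sin(2*θ)/2
Γ^φ_{θ φ} = (1/2) g^{φφ} (∂_θ g_{φφ} + ∂_φ g_{φθ} - ∂_φ g_{θφ}) = (1/2)(1/(a^2*sin(θ)^2))((a^2*sin(2*θ)) + (0) - (0)) = 1/tan(θ)
All other Christoffel symbols are zero.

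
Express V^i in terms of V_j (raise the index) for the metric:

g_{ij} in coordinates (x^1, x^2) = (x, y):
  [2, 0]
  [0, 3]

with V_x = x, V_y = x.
Inverse metric (diagonal): g^{xx} = 1/2, g^{yy} = 1/3
V^i = g^{ij} V_j:
V^x = (1/2)(x) + (0)(x) = x/2
V^y = (0)(x) + (1/3)(x) = x/3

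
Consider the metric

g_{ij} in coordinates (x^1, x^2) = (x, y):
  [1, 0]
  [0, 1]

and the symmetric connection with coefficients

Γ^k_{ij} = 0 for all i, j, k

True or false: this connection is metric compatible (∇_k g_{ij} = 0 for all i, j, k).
Using ∇_k g_{ij} = ∂_k g_{ij} - Γ^m_{ki} g_{mj} - Γ^m_{kj} g_{im}:
e.g. ∇_y g_{xx} = (0) - (0) - (0) = 0
Every component ∇_k g_{ij} vanishes: the connection is metric compatible.
True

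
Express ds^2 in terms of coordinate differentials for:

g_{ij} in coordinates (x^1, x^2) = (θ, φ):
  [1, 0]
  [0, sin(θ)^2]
ds^2 = g_{ij} dx^i dx^j; only the non-zero components contribute.
ds^2 = dθ^2 + sin(θ)^2 dφ^2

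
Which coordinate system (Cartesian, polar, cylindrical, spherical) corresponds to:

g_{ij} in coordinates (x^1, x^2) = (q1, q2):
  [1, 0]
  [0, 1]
All components are constant and the metric is the identity, i.e. orthonormal rectilinear coordinates.
Cartesian (2D) coordinates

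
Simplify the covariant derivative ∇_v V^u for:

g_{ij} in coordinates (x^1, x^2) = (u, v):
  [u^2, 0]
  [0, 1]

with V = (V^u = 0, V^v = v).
Non-zero Christoffel symbols:
Γ^u_{u u} = 1/u
∇_v V^u = ∂_v V^u + Γ^u_{v j} V^j
  = (0) + (0)(0) + (0)(v)
  = 0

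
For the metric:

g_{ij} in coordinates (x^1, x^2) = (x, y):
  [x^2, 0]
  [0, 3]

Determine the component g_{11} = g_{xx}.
With x^1 = x, x^2 = y, g_{11} = g_{xx} is the row-1, column-1 entry of the matrix.
g_{11} = x^2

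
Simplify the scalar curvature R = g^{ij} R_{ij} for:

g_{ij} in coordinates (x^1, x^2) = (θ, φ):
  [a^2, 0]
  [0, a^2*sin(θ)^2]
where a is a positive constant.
Non-zero Christoffel symbols (Γ^k_{ij} = Γ^k_{ji}):
Γ^θ_{φ φ} = -sin(2*θ)/2
Γ^φ_{θ φ} = 1/tan(θ)
Ricci tensor (R_{ij} = R^k_{ikj}): R_{θθ} = 1, R_{θφ} = 0, R_{φφ} = sin(θ)^2
Inverse metric: g^{θθ} = 1/a^2, g^{φφ} = 1/(a^2*sin(θ)^2)
R = g^{ij} R_{ij} = (1/a^2)(1) + (1/(a^2*sin(θ)^2))(sin(θ)^2) = 2/a^2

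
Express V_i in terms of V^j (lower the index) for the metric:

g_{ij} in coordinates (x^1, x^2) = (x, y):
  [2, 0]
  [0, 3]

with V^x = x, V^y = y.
V_i = g_{ij} V^j:
V_x = (2)(x) + (0)(y) = 2*x
V_y = (0)(x) + (3)(y) = 3*y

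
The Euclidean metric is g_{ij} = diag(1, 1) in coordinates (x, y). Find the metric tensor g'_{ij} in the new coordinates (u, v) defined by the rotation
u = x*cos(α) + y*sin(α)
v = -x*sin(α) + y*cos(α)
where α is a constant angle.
Invert the transformation: x = u*cos(α) - v*sin(α), y = u*sin(α) + v*cos(α)
g'_{ij} = (∂x^k/∂x'^i)(∂x^l/∂x'^j) g_{kl}; with g_{kl} = δ_{kl} this is Σ_k (∂x^k/∂x'^i)(∂x^k/∂x'^j).
Jacobian: ∂x/∂u = cos(α), ∂x/∂v = -sin(α), ∂y/∂u = sin(α), ∂y/∂v = cos(α)
g'_{uu} = (cos(α))(cos(α)) + (sin(α))(sin(α)) = 1
g'_{uv} = (cos(α))(-sin(α)) + (sin(α))(cos(α)) = 0
g'_{vv} = (-sin(α))(-sin(α)) + (cos(α))(cos(α)) = 1
g'_{ij} = diag(1, 1)
The Euclidean metric is invariant under rotations.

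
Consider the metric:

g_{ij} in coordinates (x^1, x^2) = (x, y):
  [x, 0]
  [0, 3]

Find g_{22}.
With x^1 = x, x^2 = y, g_{22} = g_{yy} is the row-2, column-2 entry of the matrix.
g_{22} = 3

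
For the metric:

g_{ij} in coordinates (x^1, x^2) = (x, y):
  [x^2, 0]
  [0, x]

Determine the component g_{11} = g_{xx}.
With x^1 = x, x^2 = y, g_{11} = g_{xx} is the row-1, column-1 entry of the matrix.
g_{11} = x^2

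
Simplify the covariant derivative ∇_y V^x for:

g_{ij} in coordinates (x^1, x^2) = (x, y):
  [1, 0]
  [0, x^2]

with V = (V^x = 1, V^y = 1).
Non-zero Christoffel symbols:
Γ^x_{y y} = -x
Γ^y_{x y} = 1/x
∇_y V^x = ∂_y V^x + Γ^x_{y j} V^j
  = (0) + (0)(1) + (-x)(1)
  = -x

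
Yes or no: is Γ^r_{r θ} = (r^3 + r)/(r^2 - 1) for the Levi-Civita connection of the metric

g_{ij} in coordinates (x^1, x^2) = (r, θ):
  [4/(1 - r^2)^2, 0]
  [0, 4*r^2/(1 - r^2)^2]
Γ^r_{r θ} = (1/2) g^{rr} (∂_r g_{rθ} + ∂_θ g_{rr} - ∂_r g_{rθ}) = (1/2)((1 - r^2)^2/4)((0) + (0) - (0)) = 0
This differs from the proposed value (r^3 + r)/(r^2 - 1).
No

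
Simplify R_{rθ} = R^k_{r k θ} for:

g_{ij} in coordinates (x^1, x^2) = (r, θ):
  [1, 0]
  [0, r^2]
Non-zero Christoffel symbols (Γ^k_{ij} = Γ^k_{ji}):
Γ^r_{θ θ} = -r
Γ^θ_{r θ} = 1/r
R^r_{r r θ} = 0 (a repeated index in an antisymmetric pair)
R^θ_{r θ θ} = 0 (a repeated index in an antisymmetric pair)
R_{rθ} = R^r_{r r θ} + R^θ_{r θ θ} = (0) + (0) = 0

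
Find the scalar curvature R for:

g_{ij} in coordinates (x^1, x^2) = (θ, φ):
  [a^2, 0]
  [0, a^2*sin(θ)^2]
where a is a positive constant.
Non-zero Christoffel symbols (Γ^k_{ij} = Γ^k_{ji}):
Γ^θ_{φ φ} = -sin(2*θ)/2
Γ^φ_{θ φ} = 1/tan(θ)
Ricci tensor (R_{ij} = R^k_{ikj}): R_{θθ} = 1, R_{θφ} = 0, R_{φφ} = sin(θ)^2
Inverse metric: g^{θθ} = 1/a^2, g^{φφ} = 1/(a^2*sin(θ)^2)
R = g^{ij} R_{ij} = (1/a^2)(1) + (1/(a^2*sin(θ)^2))(sin(θ)^2) = 2/a^2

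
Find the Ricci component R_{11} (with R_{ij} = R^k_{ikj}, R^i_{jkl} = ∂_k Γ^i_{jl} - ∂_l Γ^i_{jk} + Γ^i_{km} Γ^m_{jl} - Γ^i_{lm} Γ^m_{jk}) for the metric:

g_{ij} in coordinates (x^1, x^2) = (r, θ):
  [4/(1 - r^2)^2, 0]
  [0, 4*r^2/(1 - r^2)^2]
Non-zero Christoffel symbols (Γ^k_{ij} = Γ^k_{ji}):
Γ^r_{r r} = 2*r/(1 - r^2)
Γ^r_{θ θ} = (r^3 + r)/(r^2 - 1)
Γ^θ_{r θ} = (-r^2 - 1)/(r^3 - r)
R^r_{r r r} = 0 (a repeated index in an antisymmetric pair)
R^θ_{r θ r} = ∂_θ Γ^θ_{r r} - ∂_r Γ^θ_{r θ} + Γ^θ_{θ m} Γ^m_{r r} - Γ^θ_{r m} Γ^m_{r θ}
  = (0) - ((r^4 + 4*r^2 - 1)/(r^3 - r)^2) + (2*(r^2 + 1)/(r^2 - 1)^2) - ((r^2 + 1)^2/(r^3 - r)^2) = -4/(r^2 - 1)^2
R_{rr} = R^r_{r r r} + R^θ_{r θ r} = (0) + (-4/(r^2 - 1)^2) = -4/(r^2 - 1)^2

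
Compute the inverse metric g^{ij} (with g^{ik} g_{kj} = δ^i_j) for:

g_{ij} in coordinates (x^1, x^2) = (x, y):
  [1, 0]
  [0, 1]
The metric is diagonal, so g^{ij} is diagonal with entries 1/g_{ii}: diag(1, 1).
g^{ij}:
  [1, 0]
  [0, 1]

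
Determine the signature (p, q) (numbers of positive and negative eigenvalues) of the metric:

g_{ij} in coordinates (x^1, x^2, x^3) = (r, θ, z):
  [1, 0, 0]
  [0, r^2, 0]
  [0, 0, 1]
The metric is diagonal, so its eigenvalues are the diagonal entries: 1, r^2, 1 (at a generic point, where coordinate-dependent entries are positive).
3 positive, 0 negative.
(3, 0) - Riemannian (positive definite)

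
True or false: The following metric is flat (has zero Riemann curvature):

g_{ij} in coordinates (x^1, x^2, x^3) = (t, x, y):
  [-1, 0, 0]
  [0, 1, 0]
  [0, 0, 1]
All metric components are constant, so every Christoffel symbol vanishes and R^i_{jkl} = 0.
True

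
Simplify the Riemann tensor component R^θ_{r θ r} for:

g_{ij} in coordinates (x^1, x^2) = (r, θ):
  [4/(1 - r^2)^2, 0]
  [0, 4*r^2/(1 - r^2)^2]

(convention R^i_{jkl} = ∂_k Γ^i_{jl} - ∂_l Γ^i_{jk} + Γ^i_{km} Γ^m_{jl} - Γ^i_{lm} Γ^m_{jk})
Non-zero Christoffel symbols (Γ^k_{ij} = Γ^k_{ji}):
Γ^r_{r r} = 2*r/(1 - r^2)
Γ^r_{θ θ} = (r^3 + r)/(r^2 - 1)
Γ^θ_{r θ} = (-r^2 - 1)/(r^3 - r)
R^θ_{r θ r} = ∂_θ Γ^θ_{r r} - ∂_r Γ^θ_{r θ} + Γ^θ_{θ m} Γ^m_{r r} - Γ^θ_{r m} Γ^m_{r θ}
  = (0) - ((r^4 + 4*r^2 - 1)/(r^3 - r)^2) + (2*(r^2 + 1)/(r^2 - 1)^2) - ((r^2 + 1)^2/(r^3 - r)^2) = -4/(r^2 - 1)^2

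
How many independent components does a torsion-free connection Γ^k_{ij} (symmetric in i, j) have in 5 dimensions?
Γ^k_{ij} has n choices for the upper index and n(n+1)/2 independent symmetric lower index pairs.
Total = 5 × 5×6/2 = 5 × 15 = 75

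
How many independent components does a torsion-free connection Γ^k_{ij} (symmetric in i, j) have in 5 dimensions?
Γ^k_{ij} has n choices for the upper index and n(n+1)/2 independent symmetric lower index pairs.
Total = 5 × 5×6/2 = 5 × 15 = 75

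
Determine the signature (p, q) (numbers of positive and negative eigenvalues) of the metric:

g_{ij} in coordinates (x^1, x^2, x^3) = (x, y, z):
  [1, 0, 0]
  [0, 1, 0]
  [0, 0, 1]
The metric is diagonal, so its eigenvalues are the diagonal entries: 1, 1, 1 (at a generic point, where coordinate-dependent entries are positive).
3 positive, 0 negative.
(3, 0) - Riemannian (positive definite)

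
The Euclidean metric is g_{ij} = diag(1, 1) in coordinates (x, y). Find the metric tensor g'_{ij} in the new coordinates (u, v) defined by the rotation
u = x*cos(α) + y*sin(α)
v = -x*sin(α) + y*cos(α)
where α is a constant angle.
Invert the transformation: x = u*cos(α) - v*sin(α), y = u*sin(α) + v*cos(α)
g'_{ij} = (∂x^k/∂x'^i)(∂x^l/∂x'^j) g_{kl}; with g_{kl} = δ_{kl} this is Σ_k (∂x^k/∂x'^i)(∂x^k/∂x'^j).
Jacobian: ∂x/∂u = cos(α), ∂x/∂v = -sin(α), ∂y/∂u = sin(α), ∂y/∂v = cos(α)
g'_{uu} = (cos(α))(cos(α)) + (sin(α))(sin(α)) = 1
g'_{uv} = (cos(α))(-sin(α)) + (sin(α))(cos(α)) = 0
g'_{vv} = (-sin(α))(-sin(α)) + (cos(α))(cos(α)) = 1
g'_{ij} = diag(1, 1)
The Euclidean metric is invariant under rotations.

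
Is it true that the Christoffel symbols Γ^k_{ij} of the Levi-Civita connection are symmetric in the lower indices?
The Levi-Civita connection is torsion-free, which is exactly Γ^k_{ij} = Γ^k_{ji}.
Yes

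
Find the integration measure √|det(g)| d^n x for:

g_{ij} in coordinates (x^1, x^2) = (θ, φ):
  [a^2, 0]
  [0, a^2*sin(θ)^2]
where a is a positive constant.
det(g) = a^4*sin(θ)^2
√|det(g)| = a^2*sin(θ) (taking 0 < θ < π so that |sin(θ)| = sin(θ))
Volume element: dV = a^2*sin(θ) dθ dφ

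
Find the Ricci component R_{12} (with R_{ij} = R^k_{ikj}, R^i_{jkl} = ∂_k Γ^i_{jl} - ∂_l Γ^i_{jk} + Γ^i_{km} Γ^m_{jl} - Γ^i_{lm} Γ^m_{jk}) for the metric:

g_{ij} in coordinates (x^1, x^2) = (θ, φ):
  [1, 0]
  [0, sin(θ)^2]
Non-zero Christoffel symbols (Γ^k_{ij} = Γ^k_{ji}):
Γ^θ_{φ φ} = -sin(2*θ)/2
Γ^φ_{θ φ} = 1/tan(θ)
R^θ_{θ θ φ} = 0 (a repeated index in an antisymmetric pair)
R^φ_{θ φ φ} = 0 (a repeated index in an antisymmetric pair)
R_{θφ} = R^θ_{θ θ φ} + R^φ_{θ φ φ} = (0) + (0) = 0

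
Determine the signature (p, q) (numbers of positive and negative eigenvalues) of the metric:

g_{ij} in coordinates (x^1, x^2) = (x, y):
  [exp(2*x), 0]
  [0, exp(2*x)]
The metric is diagonal, so its eigenvalues are the diagonal entries: exp(2*x), exp(2*x) (at a generic point, where coordinate-dependent entries are positive).
2 positive, 0 negative.
(2, 0) - Riemannian (positive definite)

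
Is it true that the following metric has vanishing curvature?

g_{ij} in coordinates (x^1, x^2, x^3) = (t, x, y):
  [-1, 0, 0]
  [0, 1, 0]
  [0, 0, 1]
All metric components are constant, so every Christoffel symbol vanishes and R^i_{jkl} = 0.
Yes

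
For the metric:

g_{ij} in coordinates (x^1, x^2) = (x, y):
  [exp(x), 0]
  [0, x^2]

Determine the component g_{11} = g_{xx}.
With x^1 = x, x^2 = y, g_{11} = g_{xx} is the row-1, column-1 entry of the matrix.
g_{11} = exp(x)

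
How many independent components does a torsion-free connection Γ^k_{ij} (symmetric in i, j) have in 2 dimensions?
Γ^k_{ij} has n choices for the upper index and n(n+1)/2 independent symmetric lower index pairs.
Total = 2 × 2×3/2 = 2 × 3 = 6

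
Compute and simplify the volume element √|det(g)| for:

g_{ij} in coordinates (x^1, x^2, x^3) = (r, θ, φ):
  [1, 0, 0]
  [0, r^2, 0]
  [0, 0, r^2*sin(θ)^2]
det(g) = r^4*sin(θ)^2
√|det(g)| = r^2*sin(θ) (taking 0 < θ < π so that |sin(θ)| = sin(θ))
Volume element: dV = r^2*sin(θ) dr dθ dφ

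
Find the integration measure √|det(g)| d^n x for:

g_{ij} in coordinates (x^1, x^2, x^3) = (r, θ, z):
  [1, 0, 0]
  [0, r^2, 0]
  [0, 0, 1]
det(g) = r^2
√|det(g)| = r
Volume element: dV = r dr dθ dz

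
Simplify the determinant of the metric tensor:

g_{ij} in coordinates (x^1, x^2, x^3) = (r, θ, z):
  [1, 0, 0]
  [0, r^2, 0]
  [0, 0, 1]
Diagonal metric: det(g) = g_{11}·g_{22}·g_{33}
= (1)·(r^2)·(1)
det(g) = r^2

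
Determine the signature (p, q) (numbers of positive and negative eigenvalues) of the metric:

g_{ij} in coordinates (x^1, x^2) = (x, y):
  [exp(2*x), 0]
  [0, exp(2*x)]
The metric is diagonal, so its eigenvalues are the diagonal entries: exp(2*x), exp(2*x) (at a generic point, where coordinate-dependent entries are positive).
2 positive, 0 negative.
(2, 0) - Riemannian (positive definite)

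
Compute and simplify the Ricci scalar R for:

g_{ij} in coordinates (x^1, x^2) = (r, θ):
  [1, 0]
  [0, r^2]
Non-zero Christoffel symbols (Γ^k_{ij} = Γ^k_{ji}):
Γ^r_{θ θ} = -r
Γ^θ_{r θ} = 1/r
Ricci tensor (R_{ij} = R^k_{ikj}): R_{rr} = 0, R_{rθ} = 0, R_{θθ} = 0
Inverse metric: g^{rr} = 1, g^{θθ} = 1/r^2
R = g^{ij} R_{ij} = (1)(0) + (1/r^2)(0) = 0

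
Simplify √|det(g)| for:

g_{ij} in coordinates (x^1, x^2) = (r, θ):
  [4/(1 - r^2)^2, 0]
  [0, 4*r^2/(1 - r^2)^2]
det(g) = 16*r^2/(1 - r^2)^4
√|det(g)| = 4*r/(r^2 - 1)^2
Volume element: dV = 4*r/(r^2 - 1)^2 dr dθ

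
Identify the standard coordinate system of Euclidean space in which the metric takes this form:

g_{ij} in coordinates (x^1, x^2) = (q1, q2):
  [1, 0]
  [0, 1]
All components are constant and the metric is the identity, i.e. orthonormal rectilinear coordinates.
Cartesian (2D) coordinates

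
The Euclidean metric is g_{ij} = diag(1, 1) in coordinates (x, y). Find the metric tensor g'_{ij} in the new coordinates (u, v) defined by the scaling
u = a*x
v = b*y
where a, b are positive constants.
Invert the transformation: x = u/a, y = v/b
g'_{ij} = (∂x^k/∂x'^i)(∂x^l/∂x'^j) g_{kl}; with g_{kl} = δ_{kl} this is Σ_k (∂x^k/∂x'^i)(∂x^k/∂x'^j).
Jacobian: ∂x/∂u = 1/a, ∂x/∂v = 0, ∂y/∂u = 0, ∂y/∂v = 1/b
g'_{uu} = (1/a)(1/a) + (0)(0) = 1/a^2
g'_{uv} = (1/a)(0) + (0)(1/b) = 0
g'_{vv} = (0)(0) + (1/b)(1/b) = 1/b^2
g'_{ij} = diag(1/a^2, 1/b^2)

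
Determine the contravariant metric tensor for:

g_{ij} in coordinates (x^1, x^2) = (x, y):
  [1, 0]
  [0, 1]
The metric is diagonal, so g^{ij} is diagonal with entries 1/g_{ii}: diag(1, 1).
g^{ij}:
  [1, 0]
  [0, 1]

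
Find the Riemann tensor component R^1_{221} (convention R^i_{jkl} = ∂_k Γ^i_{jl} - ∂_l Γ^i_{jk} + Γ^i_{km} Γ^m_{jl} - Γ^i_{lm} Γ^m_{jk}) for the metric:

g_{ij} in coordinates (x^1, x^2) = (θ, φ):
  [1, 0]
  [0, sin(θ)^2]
Non-zero Christoffel symbols (Γ^k_{ij} = Γ^k_{ji}):
Γ^θ_{φ φ} = -sin(2*θ)/2
Γ^φ_{θ φ} = 1/tan(θ)
R^θ_{φ φ θ} = ∂_φ Γ^θ_{φ θ} - ∂_θ Γ^θ_{φ φ} + Γ^θ_{φ m} Γ^m_{φ θ} - Γ^θ_{θ m} Γ^m_{φ φ}
  = (0) - (-cos(2*θ)) + (-cos(θ)^2) - (0) = -sin(θ)^2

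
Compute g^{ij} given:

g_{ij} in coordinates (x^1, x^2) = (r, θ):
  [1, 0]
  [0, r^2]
The metric is diagonal, so g^{ij} is diagonal with entries 1/g_{ii}: diag(1, 1/(r^2)).
g^{ij}:
  [1, 0]
  [0, 1/r^2]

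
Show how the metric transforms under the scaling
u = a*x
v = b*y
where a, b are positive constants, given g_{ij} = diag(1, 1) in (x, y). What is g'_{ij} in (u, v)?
Invert the transformation: x = u/a, y = v/b
g'_{ij} = (∂x^k/∂x'^i)(∂x^l/∂x'^j) g_{kl}; with g_{kl} = δ_{kl} this is Σ_k (∂x^k/∂x'^i)(∂x^k/∂x'^j).
Jacobian: ∂x/∂u = 1/a, ∂x/∂v = 0, ∂y/∂u = 0, ∂y/∂v = 1/b
g'_{uu} = (1/a)(1/a) + (0)(0) = 1/a^2
g'_{uv} = (1/a)(0) + (0)(1/b) = 0
g'_{vv} = (0)(0) + (1/b)(1/b) = 1/b^2
g'_{ij} = diag(1/a^2, 1/b^2)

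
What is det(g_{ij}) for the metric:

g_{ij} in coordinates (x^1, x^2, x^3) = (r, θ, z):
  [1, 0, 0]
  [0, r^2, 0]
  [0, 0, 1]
Diagonal metric: det(g) = g_{11}·g_{22}·g_{33}
= (1)·(r^2)·(1)
det(g) = r^2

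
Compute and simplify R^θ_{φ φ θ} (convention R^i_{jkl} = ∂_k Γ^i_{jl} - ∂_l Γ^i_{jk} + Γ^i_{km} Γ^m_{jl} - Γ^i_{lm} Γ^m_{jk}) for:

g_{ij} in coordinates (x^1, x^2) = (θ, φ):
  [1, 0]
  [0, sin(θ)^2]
Non-zero Christoffel symbols (Γ^k_{ij} = Γ^k_{ji}):
Γ^θ_{φ φ} = -sin(2*θ)/2
Γ^φ_{θ φ} = 1/tan(θ)
R^θ_{φ φ θ} = ∂_φ Γ^θ_{φ θ} - ∂_θ Γ^θ_{φ φ} + Γ^θ_{φ m} Γ^m_{φ θ} - Γ^θ_{θ m} Γ^m_{φ φ}
  = (0) - (-cos(2*θ)) + (-cos(θ)^2) - (0) = -sin(θ)^2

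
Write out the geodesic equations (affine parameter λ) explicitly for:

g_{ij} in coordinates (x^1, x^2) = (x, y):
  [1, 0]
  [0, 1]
Geodesic equation: d^2x^k/dλ^2 + Γ^k_{ij} (dx^i/dλ)(dx^j/dλ) = 0.
All Christoffel symbols vanish, so the geodesics are straight lines:
d^2x/dλ^2 = 0
d^2y/dλ^2 = 0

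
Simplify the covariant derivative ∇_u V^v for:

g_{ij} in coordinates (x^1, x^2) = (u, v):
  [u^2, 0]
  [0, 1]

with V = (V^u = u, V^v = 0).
Non-zero Christoffel symbols:
Γ^u_{u u} = 1/u
∇_u V^v = ∂_u V^v + Γ^v_{u j} V^j
  = (0) + (0)(u) + (0)(0)
  = 0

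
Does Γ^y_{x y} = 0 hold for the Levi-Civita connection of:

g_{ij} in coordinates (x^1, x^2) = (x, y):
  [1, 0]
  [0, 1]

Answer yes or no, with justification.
Γ^y_{x y} = (1/2) g^{yy} (∂_x g_{yy} + ∂_y g_{yx} - ∂_y g_{xy}) = (1/2)(1)((0) + (0) - (0)) = 0
This equals the proposed value 0.
Yes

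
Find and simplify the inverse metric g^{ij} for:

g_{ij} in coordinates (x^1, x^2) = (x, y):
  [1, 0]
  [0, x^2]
The metric is diagonal, so g^{ij} is diagonal with entries 1/g_{ii}: diag(1, 1/(x^2)).
g^{ij}:
  [1, 0]
  [0, 1/x^2]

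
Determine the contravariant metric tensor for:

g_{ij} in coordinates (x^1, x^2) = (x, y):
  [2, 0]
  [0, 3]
The metric is diagonal, so g^{ij} is diagonal with entries 1/g_{ii}: diag(1/2, 1/3).
g^{ij}:
  [1/2, 0]
  [0, 1/3]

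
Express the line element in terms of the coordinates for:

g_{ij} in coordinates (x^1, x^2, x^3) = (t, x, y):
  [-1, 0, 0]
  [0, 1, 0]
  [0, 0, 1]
ds^2 = g_{ij} dx^i dx^j; only the non-zero components contribute.
ds^2 = -dt^2 + dx^2 + dy^2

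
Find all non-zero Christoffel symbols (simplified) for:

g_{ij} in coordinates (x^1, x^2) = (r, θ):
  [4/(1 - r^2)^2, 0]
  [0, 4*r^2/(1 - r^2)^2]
Using Γ^k_{ij} = (1/2) g^{km} (∂_i g_{mj} + ∂_j g_{mi} - ∂_m g_{ij}); the metric is diagonal, so only the m = k term contributes.
Non-zero symbols (using the symmetry Γ^k_{ij} = Γ^k_{ji}):
Γ^r_{r r} = (1/2) g^{rr} (∂_r g_{rr} + ∂_r g_{rr} - ∂_r g_{rr}) = (1/2)((1 - r^2)^2/4)((16*r/(1 - r^2)^3) + (16*r/(1 - r^2)^3) - (16*r/(1 - r^2)^3)) = 2*r/(1 - r^2)
Γ^r_{θ θ} = (1/2) g^{rr} (∂_θ g_{rθ} + ∂_θ g_{rθ} - ∂_r g_{θθ}) = (1/2)((1 - r^2)^2/4)((0) + (0) - (-8*(r^3 + r)/(r^2 - 1)^3)) = (r^3 + r)/(r^2 - 1)
Γ^θ_{r θ} = (1/2) g^{θθ} (∂_r g_{θθ} + ∂_θ g_{θr} - ∂_θ g_{rθ}) = (1/2)((1 - r^2)^2/(4*r^2))((-8*(r^3 + r)/(r^2 - 1)^3) + (0) - (0)) = (-r^2 - 1)/(r^3 - r)
All other Christoffel symbols are zero.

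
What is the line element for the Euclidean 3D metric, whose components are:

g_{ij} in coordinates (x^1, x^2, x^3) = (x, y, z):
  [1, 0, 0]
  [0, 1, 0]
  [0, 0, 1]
ds^2 = g_{ij} dx^i dx^j; only the non-zero components contribute.
ds^2 = dx^2 + dy^2 + dz^2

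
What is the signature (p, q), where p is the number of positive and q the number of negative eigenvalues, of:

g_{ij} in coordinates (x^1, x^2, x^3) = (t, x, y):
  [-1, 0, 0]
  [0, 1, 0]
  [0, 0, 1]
The metric is diagonal, so its eigenvalues are the diagonal entries: -1, 1, 1 (at a generic point, where coordinate-dependent entries are positive).
2 positive, 1 negative.
(2, 1) - Lorentzian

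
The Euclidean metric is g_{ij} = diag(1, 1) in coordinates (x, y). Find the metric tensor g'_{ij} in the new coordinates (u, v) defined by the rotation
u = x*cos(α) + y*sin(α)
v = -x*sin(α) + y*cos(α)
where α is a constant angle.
Invert the transformation: x = u*cos(α) - v*sin(α), y = u*sin(α) + v*cos(α)
g'_{ij} = (∂x^k/∂x'^i)(∂x^l/∂x'^j) g_{kl}; with g_{kl} = δ_{kl} this is Σ_k (∂x^k/∂x'^i)(∂x^k/∂x'^j).
Jacobian: ∂x/∂u = cos(α), ∂x/∂v = -sin(α), ∂y/∂u = sin(α), ∂y/∂v = cos(α)
g'_{uu} = (cos(α))(cos(α)) + (sin(α))(sin(α)) = 1
g'_{uv} = (cos(α))(-sin(α)) + (sin(α))(cos(α)) = 0
g'_{vv} = (-sin(α))(-sin(α)) + (cos(α))(cos(α)) = 1
g'_{ij} = diag(1, 1)
The Euclidean metric is invariant under rotations.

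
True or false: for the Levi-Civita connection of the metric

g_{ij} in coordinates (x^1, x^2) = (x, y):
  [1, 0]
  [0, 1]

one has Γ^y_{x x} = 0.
Γ^y_{x x} = (1/2) g^{yy} (∂_x g_{yx} + ∂_x g_{yx} - ∂_y g_{xx}) = (1/2)(1)((0) + (0) - (0)) = 0
This equals the proposed value 0.
True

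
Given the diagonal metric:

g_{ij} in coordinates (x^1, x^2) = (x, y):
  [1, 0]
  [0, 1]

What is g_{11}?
With x^1 = x, x^2 = y, g_{11} = g_{xx} is the row-1, column-1 entry of the matrix.
g_{11} = 1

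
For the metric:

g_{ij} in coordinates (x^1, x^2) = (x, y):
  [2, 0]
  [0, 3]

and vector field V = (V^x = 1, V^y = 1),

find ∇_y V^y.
All Christoffel symbols are zero.
∇_y V^y = ∂_y V^y + Γ^y_{y j} V^j
  = (0) + (0)(1) + (0)(1)
  = 0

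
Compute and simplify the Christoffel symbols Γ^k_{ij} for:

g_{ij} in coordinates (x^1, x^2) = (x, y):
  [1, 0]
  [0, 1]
Using Γ^k_{ij} = (1/2) g^{km} (∂_i g_{mj} + ∂_j g_{mi} - ∂_m g_{ij}); the metric is diagonal, so only the m = k term contributes.
Every metric component is constant, so all ∂_m g_{ij} = 0 and every Christoffel symbol vanishes.
All Christoffel symbols are zero.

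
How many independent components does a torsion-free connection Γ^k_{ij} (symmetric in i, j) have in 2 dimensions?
Γ^k_{ij} has n choices for the upper index and n(n+1)/2 independent symmetric lower index pairs.
Total = 2 × 2×3/2 = 2 × 3 = 6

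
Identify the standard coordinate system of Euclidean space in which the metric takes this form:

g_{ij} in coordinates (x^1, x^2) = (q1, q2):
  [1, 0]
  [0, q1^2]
The line element ds^2 = dq1^2 + q1^2 dq2^2 is dr^2 + r^2 dθ^2 with q1 = r, q2 = θ.
polar coordinates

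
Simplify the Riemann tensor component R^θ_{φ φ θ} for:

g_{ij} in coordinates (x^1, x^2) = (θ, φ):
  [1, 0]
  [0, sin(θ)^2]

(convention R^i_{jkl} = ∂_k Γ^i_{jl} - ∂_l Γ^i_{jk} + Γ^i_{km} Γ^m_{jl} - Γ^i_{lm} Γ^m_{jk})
Non-zero Christoffel symbols (Γ^k_{ij} = Γ^k_{ji}):
Γ^θ_{φ φ} = -sin(2*θ)/2
Γ^φ_{θ φ} = 1/tan(θ)
R^θ_{φ φ θ} = ∂_φ Γ^θ_{φ θ} - ∂_θ Γ^θ_{φ φ} + Γ^θ_{φ m} Γ^m_{φ θ} - Γ^θ_{θ m} Γ^m_{φ φ}
  = (0) - (-cos(2*θ)) + (-cos(θ)^2) - (0) = -sin(θ)^2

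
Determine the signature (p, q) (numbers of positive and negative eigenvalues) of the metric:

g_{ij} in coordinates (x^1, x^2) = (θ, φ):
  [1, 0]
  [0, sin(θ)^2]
The metric is diagonal, so its eigenvalues are the diagonal entries: 1, sin(θ)^2 (at a generic point, where coordinate-dependent entries are positive).
2 positive, 0 negative.
(2, 0) - Riemannian (positive definite)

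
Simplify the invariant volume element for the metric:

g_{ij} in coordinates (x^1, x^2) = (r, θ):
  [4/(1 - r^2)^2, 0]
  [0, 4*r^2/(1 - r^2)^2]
det(g) = 16*r^2/(1 - r^2)^4
√|det(g)| = 4*r/(r^2 - 1)^2
Volume element: dV = 4*r/(r^2 - 1)^2 dr dθ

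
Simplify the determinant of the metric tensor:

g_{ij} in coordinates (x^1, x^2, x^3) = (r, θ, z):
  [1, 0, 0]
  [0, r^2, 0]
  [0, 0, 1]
Diagonal metric: det(g) = g_{11}·g_{22}·g_{33}
= (1)·(r^2)·(1)
det(g) = r^2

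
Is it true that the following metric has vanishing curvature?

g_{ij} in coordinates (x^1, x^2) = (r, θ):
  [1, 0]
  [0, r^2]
Non-zero Christoffel symbols:
Γ^r_{θ θ} = -r
Γ^θ_{r θ} = 1/r
Ricci tensor: R_{rr} = 0, R_{rθ} = 0, R_{θθ} = 0
All R_{ij} vanish; in 2 dimensions the Riemann tensor is fully determined by the Ricci tensor, so R^i_{jkl} = 0: the metric is flat (curvilinear coordinates on flat space).
Yes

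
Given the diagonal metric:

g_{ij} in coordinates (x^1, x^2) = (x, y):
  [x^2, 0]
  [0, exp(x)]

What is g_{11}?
With x^1 = x, x^2 = y, g_{11} = g_{xx} is the row-1, column-1 entry of the matrix.
g_{11} = x^2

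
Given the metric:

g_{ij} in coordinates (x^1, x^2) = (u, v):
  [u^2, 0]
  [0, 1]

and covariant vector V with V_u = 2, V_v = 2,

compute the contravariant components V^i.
Inverse metric (diagonal): g^{uu} = 1/u^2, g^{vv} = 1
V^i = g^{ij} V_j:
V^u = (1/u^2)(2) + (0)(2) = 2/u^2
V^v = (0)(2) + (1)(2) = 2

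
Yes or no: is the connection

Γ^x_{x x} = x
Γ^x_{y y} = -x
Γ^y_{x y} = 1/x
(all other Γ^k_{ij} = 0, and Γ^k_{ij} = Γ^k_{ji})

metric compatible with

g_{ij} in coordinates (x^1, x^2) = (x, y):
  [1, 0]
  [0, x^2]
Using ∇_k g_{ij} = ∂_k g_{ij} - Γ^m_{ki} g_{mj} - Γ^m_{kj} g_{im}:
∇_x g_{xx} = (0) - (x) - (x) = -2*x ≠ 0
So the connection is not metric compatible (it is not the Levi-Civita connection).
No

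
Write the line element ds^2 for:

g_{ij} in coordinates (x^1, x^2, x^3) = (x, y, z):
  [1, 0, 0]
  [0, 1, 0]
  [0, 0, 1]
ds^2 = g_{ij} dx^i dx^j; only the non-zero components contribute.
ds^2 = dx^2 + dy^2 + dz^2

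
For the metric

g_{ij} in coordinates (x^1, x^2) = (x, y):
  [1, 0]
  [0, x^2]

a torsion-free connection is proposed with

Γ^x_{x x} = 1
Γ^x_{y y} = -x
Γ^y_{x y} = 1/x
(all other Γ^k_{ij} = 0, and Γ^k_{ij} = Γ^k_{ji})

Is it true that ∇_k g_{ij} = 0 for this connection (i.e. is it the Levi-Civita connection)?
Using ∇_k g_{ij} = ∂_k g_{ij} - Γ^m_{ki} g_{mj} - Γ^m_{kj} g_{im}:
∇_x g_{xx} = (0) - (1) - (1) = -2 ≠ 0
So the connection is not metric compatible (it is not the Levi-Civita connection).
No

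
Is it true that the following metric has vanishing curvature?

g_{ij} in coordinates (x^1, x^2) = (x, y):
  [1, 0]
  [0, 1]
All metric components are constant, so every Christoffel symbol vanishes and R^i_{jkl} = 0.
Yes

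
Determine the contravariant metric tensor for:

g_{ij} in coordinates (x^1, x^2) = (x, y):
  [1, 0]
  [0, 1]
The metric is diagonal, so g^{ij} is diagonal with entries 1/g_{ii}: diag(1, 1).
g^{ij}:
  [1, 0]
  [0, 1]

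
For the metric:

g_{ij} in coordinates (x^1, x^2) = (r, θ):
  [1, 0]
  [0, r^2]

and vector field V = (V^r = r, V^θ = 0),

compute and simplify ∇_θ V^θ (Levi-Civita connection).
Non-zero Christoffel symbols:
Γ^r_{θ θ} = -r
Γ^θ_{r θ} = 1/r
∇_θ V^θ = ∂_θ V^θ + Γ^θ_{θ j} V^j
  = (0) + (1/r)(r) + (0)(0)
  = 1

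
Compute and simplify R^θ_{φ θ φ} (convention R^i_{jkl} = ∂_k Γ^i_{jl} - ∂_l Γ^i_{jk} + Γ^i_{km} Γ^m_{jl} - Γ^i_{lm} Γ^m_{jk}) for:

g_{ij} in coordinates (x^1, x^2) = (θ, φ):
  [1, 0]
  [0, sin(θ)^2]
Non-zero Christoffel symbols (Γ^k_{ij} = Γ^k_{ji}):
Γ^θ_{φ φ} = -sin(2*θ)/2
Γ^φ_{θ φ} = 1/tan(θ)
R^θ_{φ θ φ} = ∂_θ Γ^θ_{φ φ} - ∂_φ Γ^θ_{φ θ} + Γ^θ_{θ m} Γ^m_{φ φ} - Γ^θ_{φ m} Γ^m_{φ θ}
  = (-cos(2*θ)) - (0) + (0) - (-cos(θ)^2) = sin(θ)^2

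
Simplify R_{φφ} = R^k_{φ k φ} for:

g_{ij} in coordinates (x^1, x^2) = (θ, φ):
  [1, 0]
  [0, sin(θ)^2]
Non-zero Christoffel symbols (Γ^k_{ij} = Γ^k_{ji}):
Γ^θ_{φ φ} = -sin(2*θ)/2
Γ^φ_{θ φ} = 1/tan(θ)
R^θ_{φ θ φ} = ∂_θ Γ^θ_{φ φ} - ∂_φ Γ^θ_{φ θ} + Γ^θ_{θ m} Γ^m_{φ φ} - Γ^θ_{φ m} Γ^m_{φ θ}
  = (-cos(2*θ)) - (0) + (0) - (-cos(θ)^2) = sin(θ)^2
R^φ_{φ φ φ} = 0 (a repeated index in an antisymmetric pair)
R_{φφ} = R^θ_{φ θ φ} + R^φ_{φ φ φ} = (sin(θ)^2) + (0) = sin(θ)^2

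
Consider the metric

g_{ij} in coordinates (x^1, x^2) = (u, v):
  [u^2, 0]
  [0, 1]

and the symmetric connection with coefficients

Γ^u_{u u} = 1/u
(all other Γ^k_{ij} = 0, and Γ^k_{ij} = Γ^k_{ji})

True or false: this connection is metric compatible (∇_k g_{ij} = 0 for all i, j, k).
Using ∇_k g_{ij} = ∂_k g_{ij} - Γ^m_{ki} g_{mj} - Γ^m_{kj} g_{im}:
e.g. ∇_u g_{uu} = (2*u) - (u) - (u) = 0
Every component ∇_k g_{ij} vanishes: the connection is metric compatible.
True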